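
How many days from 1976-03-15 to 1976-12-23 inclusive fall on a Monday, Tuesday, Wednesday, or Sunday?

163

1976-03-15 is a Monday.
From 1976-03-15 to 1976-12-23 is 284 days inclusive.
284 = 7 × 40 + 4, so there are 40 full weeks plus 4 extra days.
Each full week contributes 4 days from the set (Mon, Tue, Wed, Sun): 40 × 4 = 160.
The 4 extra days are Mon, Tue, Wed, Thu — 3 of them qualify.
Total: 160 + 3 = 163.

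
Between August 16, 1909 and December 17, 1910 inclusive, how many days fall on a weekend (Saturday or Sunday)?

139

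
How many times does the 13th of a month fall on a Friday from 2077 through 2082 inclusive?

10

Friday-the-13ths by year:
2077: Aug
2078: May
2079: Jan, Oct
2080: Sep, Dec
2081: Jun
2082: Feb, Mar, Nov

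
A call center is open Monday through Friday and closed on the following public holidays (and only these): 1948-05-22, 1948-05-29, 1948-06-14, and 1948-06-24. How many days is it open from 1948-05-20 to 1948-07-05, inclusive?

31 business days

1948-05-20 is a Thursday.
That's 47 days from start to end, counting both.
47 = 7 × 6 + 5, so there are 6 full weeks plus 5 extra days.
Each full week contributes 5 weekdays (Mon–Fri): 6 × 5 = 30.
The 5 extra days are Thu, Fri, Sat, Sun, Mon — 3 of them qualify.
Total: 30 + 3 = 33.
Holidays: 1948-05-22 (Sat); 1948-05-29 (Sat); 1948-06-14 (Mon); 1948-06-24 (Thu).
2 of the 4 holidays fall on weekdays; the rest are weekends and were already excluded.
Business days: 33 − 2 = 31.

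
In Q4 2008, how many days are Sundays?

13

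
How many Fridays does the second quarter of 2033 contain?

1 April 2033 is a Friday.
From 1 April 2033 to 30 June 2033 is 91 days inclusive.
91 = 7 × 13, so the span is exactly 13 full weeks.
Each full week contributes one Friday: 13 so far.

13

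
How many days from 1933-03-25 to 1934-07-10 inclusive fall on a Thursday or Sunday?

1933-03-25 is a Saturday.
From 1933-03-25 to 1934-07-10 is 473 days inclusive.
473 = 7 × 67 + 4, so there are 67 full weeks plus 4 extra days.
Each full week contributes 2 days from the set (Thu, Sun): 67 × 2 = 134.
The 4 extra days are Saturday, Sunday, Monday, Tuesday — 1 of them qualifies.
Total: 134 + 1 = 135.

135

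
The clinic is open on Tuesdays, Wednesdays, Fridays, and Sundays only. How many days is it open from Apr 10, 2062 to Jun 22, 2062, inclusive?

Apr 10, 2062 is a Monday.
The range spans 74 days (inclusive of both endpoints).
74 = 7 × 10 + 4, so there are 10 full weeks plus 4 extra days.
Each full week contributes 4 days from the set (Tue, Wed, Fri, Sun): 10 × 4 = 40.
The 4 extra days are Mon, Tue, Wed, Thu — 2 of them qualify.
Total: 40 + 2 = 42.

42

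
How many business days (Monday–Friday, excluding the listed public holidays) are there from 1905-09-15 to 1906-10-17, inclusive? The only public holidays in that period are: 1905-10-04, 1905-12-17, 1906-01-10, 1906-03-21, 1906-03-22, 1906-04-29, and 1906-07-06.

279 business days

1905-09-15 is a Friday.
From 1905-09-15 to 1906-10-17 is 398 days inclusive.
398 = 7 × 56 + 6, so there are 56 full weeks plus 6 extra days.
Each full week contributes 5 weekdays (Mon–Fri): 56 × 5 = 280.
The 6 extra days are Friday, Saturday, Sunday, Monday, Tuesday, Wednesday — 4 of them qualify.
Total: 280 + 4 = 284.
Holidays: 1905-10-04 (Wed); 1905-12-17 (Sun); 1906-01-10 (Wed); 1906-03-21 (Wed); 1906-03-22 (Thu); 1906-04-29 (Sun); 1906-07-06 (Fri).
5 of the 7 holidays fall on weekdays; the rest are weekends and were already excluded.
Business days: 284 − 5 = 279.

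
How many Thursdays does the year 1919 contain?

1 January 1919 is a Wednesday.
From 1 January 1919 to 31 December 1919 is 365 days inclusive.
365 = 7 × 52 + 1, so there are 52 full weeks plus 1 extra day.
Each full week contributes one Thursday: 52 so far.
The 1 extra day is Wednesday — none qualify.
Total: 52 + 0 = 52.

52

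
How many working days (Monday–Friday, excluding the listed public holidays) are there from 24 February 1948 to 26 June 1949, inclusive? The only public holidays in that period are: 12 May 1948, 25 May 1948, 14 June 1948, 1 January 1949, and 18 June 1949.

346 working days

24 February 1948 is a Tuesday.
The range spans 489 days (inclusive of both endpoints).
489 = 7 × 69 + 6, so there are 69 full weeks plus 6 extra days.
Each full week contributes 5 weekdays (Mon–Fri): 69 × 5 = 345.
The 6 extra days are Tue, Wed, Thu, Fri, Sat, Sun — 4 of them qualify.
Total: 345 + 4 = 349.
Holidays: 12 May 1948 (Wed); 25 May 1948 (Tue); 14 June 1948 (Mon); 1 January 1949 (Sat); 18 June 1949 (Sat).
3 of the 5 holidays fall on weekdays; the rest are weekends and were already excluded.
Business days: 349 − 3 = 346.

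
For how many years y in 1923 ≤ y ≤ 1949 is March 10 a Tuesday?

4

Day of week of March 10 in each year:
1923: Sat, 1924: Mon, 1925: Tue ✓, 1926: Wed, 1927: Thu, 1928: Sat, 1929: Sun, 1930: Mon, 1931: Tue ✓, 1932: Thu, 1933: Fri, 1934: Sat, 1935: Sun, 1936: Tue ✓, 1937: Wed, 1938: Thu, 1939: Fri, 1940: Sun, 1941: Mon, 1942: Tue ✓, 1943: Wed, 1944: Fri, 1945: Sat, 1946: Sun, 1947: Mon, 1948: Wed, 1949: Thu
Tuesdays: 1925, 1931, 1936, 1942.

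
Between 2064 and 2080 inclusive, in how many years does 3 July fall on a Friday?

3

Day of week of July 3 in each year:
2064: Thu, 2065: Fri ✓, 2066: Sat, 2067: Sun, 2068: Tue, 2069: Wed, 2070: Thu, 2071: Fri ✓, 2072: Sun, 2073: Mon, 2074: Tue, 2075: Wed, 2076: Fri ✓, 2077: Sat, 2078: Sun, 2079: Mon, 2080: Wed
Fridays: 2065, 2071, 2076.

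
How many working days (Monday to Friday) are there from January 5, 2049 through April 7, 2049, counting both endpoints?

January 5, 2049 is a Tuesday.
The range spans 93 days (inclusive of both endpoints).
93 = 7 × 13 + 2, so there are 13 full weeks plus 2 extra days.
Each full week contributes 5 weekdays (Mon–Fri): 13 × 5 = 65.
The 2 extra days are Tuesday, Wednesday — 2 of them qualify.
Total: 65 + 2 = 67.

67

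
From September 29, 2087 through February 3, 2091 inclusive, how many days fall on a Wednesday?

175

September 29, 2087 is a Monday.
That's 1224 days from start to end, counting both.
1224 = 7 × 174 + 6, so there are 174 full weeks plus 6 extra days.
Each full week contributes one Wednesday: 174 so far.
The 6 extra days are Mon, Tue, Wed, Thu, Fri, Sat — 1 of them qualifies.
Total: 174 + 1 = 175.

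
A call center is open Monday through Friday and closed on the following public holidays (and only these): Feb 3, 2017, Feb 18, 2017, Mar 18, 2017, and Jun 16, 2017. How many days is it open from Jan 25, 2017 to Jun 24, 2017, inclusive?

106 working days

Jan 25, 2017 is a Wednesday.
That's 151 days from start to end, counting both.
151 = 7 × 21 + 4, so there are 21 full weeks plus 4 extra days.
Each full week contributes 5 weekdays (Mon–Fri): 21 × 5 = 105.
The 4 extra days are Wed, Thu, Fri, Sat — 3 of them qualify.
Total: 105 + 3 = 108.
Holidays: Feb 3, 2017 (Fri); Feb 18, 2017 (Sat); Mar 18, 2017 (Sat); Jun 16, 2017 (Fri).
2 of the 4 holidays fall on weekdays; the rest are weekends and were already excluded.
Business days: 108 − 2 = 106.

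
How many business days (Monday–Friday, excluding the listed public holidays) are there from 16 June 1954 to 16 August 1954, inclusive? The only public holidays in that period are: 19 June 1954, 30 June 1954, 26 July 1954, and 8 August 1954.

16 June 1954 is a Wednesday.
From 16 June 1954 to 16 August 1954 is 62 days inclusive.
62 = 7 × 8 + 6, so there are 8 full weeks plus 6 extra days.
Each full week contributes 5 weekdays (Mon–Fri): 8 × 5 = 40.
The 6 extra days are Wednesday, Thursday, Friday, Saturday, Sunday, Monday — 4 of them qualify.
Total: 40 + 4 = 44.
Holidays: 19 June 1954 (Sat); 30 June 1954 (Wed); 26 July 1954 (Mon); 8 August 1954 (Sun).
2 of the 4 holidays fall on weekdays; the rest are weekends and were already excluded.
Business days: 44 − 2 = 42.

42 business days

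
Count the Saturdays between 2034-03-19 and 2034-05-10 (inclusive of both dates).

7 Saturdays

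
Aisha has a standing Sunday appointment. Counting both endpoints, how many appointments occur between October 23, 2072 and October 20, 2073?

52 Sundays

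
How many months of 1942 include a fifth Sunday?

4

A month has five Sundays exactly when Sunday falls within its first (length − 28) days.
Jan: 31 days, starts Thu → 5 of Thu, Fri, Sat
Feb: 28 days, starts Sun → 5 of (none)
Mar: 31 days, starts Sun → 5 of Sun, Mon, Tue ✓
Apr: 30 days, starts Wed → 5 of Wed, Thu
May: 31 days, starts Fri → 5 of Fri, Sat, Sun ✓
Jun: 30 days, starts Mon → 5 of Mon, Tue
Jul: 31 days, starts Wed → 5 of Wed, Thu, Fri
Aug: 31 days, starts Sat → 5 of Sat, Sun, Mon ✓
Sep: 30 days, starts Tue → 5 of Tue, Wed
Oct: 31 days, starts Thu → 5 of Thu, Fri, Sat
Nov: 30 days, starts Sun → 5 of Sun, Mon ✓
Dec: 31 days, starts Tue → 5 of Tue, Wed, Thu
Months with five Sundays: Mar, May, Aug, Nov.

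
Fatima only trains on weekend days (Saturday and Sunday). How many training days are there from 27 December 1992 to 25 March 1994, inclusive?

27 December 1992 is a Sunday.
The range spans 454 days (inclusive of both endpoints).
454 = 7 × 64 + 6, so there are 64 full weeks plus 6 extra days.
Each full week contributes 2 weekend days (Sat, Sun): 64 × 2 = 128.
The 6 extra days are Sun, Mon, Tue, Wed, Thu, Fri — 1 of them qualifies.
Total: 128 + 1 = 129.

129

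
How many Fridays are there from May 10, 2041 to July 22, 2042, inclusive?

63

May 10, 2041 is a Friday.
That's 439 days from start to end, counting both.
439 = 7 × 62 + 5, so there are 62 full weeks plus 5 extra days.
Each full week contributes one Friday: 62 so far.
The 5 extra days are Friday, Saturday, Sunday, Monday, Tuesday — 1 of them qualifies.
Total: 62 + 1 = 63.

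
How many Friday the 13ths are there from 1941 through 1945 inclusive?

8

Friday-the-13ths by year:
1941: Jun
1942: Feb, Mar, Nov
1943: Aug
1944: Oct
1945: Apr, Jul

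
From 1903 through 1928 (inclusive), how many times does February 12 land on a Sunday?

4

Day of week of February 12 in each year:
1903: Thu, 1904: Fri, 1905: Sun ✓, 1906: Mon, 1907: Tue, 1908: Wed, 1909: Fri, 1910: Sat, 1911: Sun ✓, 1912: Mon, 1913: Wed, 1914: Thu, 1915: Fri, 1916: Sat, 1917: Mon, 1918: Tue, 1919: Wed, 1920: Thu, 1921: Sat, 1922: Sun ✓, 1923: Mon, 1924: Tue, 1925: Thu, 1926: Fri, 1927: Sat, 1928: Sun ✓
Sundays: 1905, 1911, 1922, 1928.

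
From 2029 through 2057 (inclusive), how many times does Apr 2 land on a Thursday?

4

Day of week of April 2 in each year:
2029: Mon, 2030: Tue, 2031: Wed, 2032: Fri, 2033: Sat, 2034: Sun, 2035: Mon, 2036: Wed, 2037: Thu ✓, 2038: Fri, 2039: Sat, 2040: Mon, 2041: Tue, 2042: Wed, 2043: Thu ✓, 2044: Sat, 2045: Sun, 2046: Mon, 2047: Tue, 2048: Thu ✓, 2049: Fri, 2050: Sat, 2051: Sun, 2052: Tue, 2053: Wed, 2054: Thu ✓, 2055: Fri, 2056: Sun, 2057: Mon
Thursdays: 2037, 2043, 2048, 2054.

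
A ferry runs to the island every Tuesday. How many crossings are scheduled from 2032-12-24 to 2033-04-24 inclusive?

17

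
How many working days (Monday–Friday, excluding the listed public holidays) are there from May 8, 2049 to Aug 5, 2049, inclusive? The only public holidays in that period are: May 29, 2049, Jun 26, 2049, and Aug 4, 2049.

63 working days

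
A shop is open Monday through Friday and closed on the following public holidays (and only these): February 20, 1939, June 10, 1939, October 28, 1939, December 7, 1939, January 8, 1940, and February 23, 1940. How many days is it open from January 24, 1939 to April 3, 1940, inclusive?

308 working days

January 24, 1939 is a Tuesday.
That's 436 days from start to end, counting both.
436 = 7 × 62 + 2, so there are 62 full weeks plus 2 extra days.
Each full week contributes 5 weekdays (Mon–Fri): 62 × 5 = 310.
The 2 extra days are Tuesday, Wednesday — 2 of them qualify.
Total: 310 + 2 = 312.
Holidays: February 20, 1939 (Mon); June 10, 1939 (Sat); October 28, 1939 (Sat); December 7, 1939 (Thu); January 8, 1940 (Mon); February 23, 1940 (Fri).
4 of the 6 holidays fall on weekdays; the rest are weekends and were already excluded.
Business days: 312 − 4 = 308.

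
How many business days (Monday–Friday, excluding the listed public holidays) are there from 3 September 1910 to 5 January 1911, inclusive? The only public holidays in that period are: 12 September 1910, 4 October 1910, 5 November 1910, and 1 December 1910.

86

3 September 1910 is a Saturday.
From 3 September 1910 to 5 January 1911 is 125 days inclusive.
125 = 7 × 17 + 6, so there are 17 full weeks plus 6 extra days.
Each full week contributes 5 weekdays (Mon–Fri): 17 × 5 = 85.
The 6 extra days are Saturday, Sunday, Monday, Tuesday, Wednesday, Thursday — 4 of them qualify.
Total: 85 + 4 = 89.
Holidays: 12 September 1910 (Mon); 4 October 1910 (Tue); 5 November 1910 (Sat); 1 December 1910 (Thu).
3 of the 4 holidays fall on weekdays; the rest are weekends and were already excluded.
Business days: 89 − 3 = 86.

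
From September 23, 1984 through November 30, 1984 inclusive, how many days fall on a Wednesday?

September 23, 1984 is a Sunday.
The range spans 69 days (inclusive of both endpoints).
69 = 7 × 9 + 6, so there are 9 full weeks plus 6 extra days.
Each full week contributes one Wednesday: 9 so far.
The 6 extra days are Sun, Mon, Tue, Wed, Thu, Fri — 1 of them qualifies.
Total: 9 + 1 = 10.

10 Wednesdays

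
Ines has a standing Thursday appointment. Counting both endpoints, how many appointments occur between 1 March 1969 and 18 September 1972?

185

1 March 1969 is a Saturday.
That's 1298 days from start to end, counting both.
1298 = 7 × 185 + 3, so there are 185 full weeks plus 3 extra days.
Each full week contributes one Thursday: 185 so far.
The 3 extra days are Saturday, Sunday, Monday — none qualify.
Total: 185 + 0 = 185.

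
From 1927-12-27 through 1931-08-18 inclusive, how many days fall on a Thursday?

1927-12-27 is a Tuesday.
That's 1331 days from start to end, counting both.
1331 = 7 × 190 + 1, so there are 190 full weeks plus 1 extra day.
Each full week contributes one Thursday: 190 so far.
The 1 extra day is Tue — none qualify.
Total: 190 + 0 = 190.

190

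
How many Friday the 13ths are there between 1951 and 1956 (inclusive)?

Friday-the-13ths by year:
1951: Apr, Jul
1952: Jun
1953: Feb, Mar, Nov
1954: Aug
1955: May
1956: Jan, Apr, Jul

11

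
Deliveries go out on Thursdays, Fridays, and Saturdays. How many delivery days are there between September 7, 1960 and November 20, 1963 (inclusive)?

September 7, 1960 is a Wednesday.
That's 1170 days from start to end, counting both.
1170 = 7 × 167 + 1, so there are 167 full weeks plus 1 extra day.
Each full week contributes 3 days from the set (Thu, Fri, Sat): 167 × 3 = 501.
The 1 extra day is Wednesday — none qualify.
Total: 501 + 0 = 501.

501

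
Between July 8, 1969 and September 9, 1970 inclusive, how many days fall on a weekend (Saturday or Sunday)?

122

July 8, 1969 is a Tuesday.
That's 429 days from start to end, counting both.
429 = 7 × 61 + 2, so there are 61 full weeks plus 2 extra days.
Each full week contributes 2 weekend days (Sat, Sun): 61 × 2 = 122.
The 2 extra days are Tue, Wed — none qualify.
Total: 122 + 0 = 122.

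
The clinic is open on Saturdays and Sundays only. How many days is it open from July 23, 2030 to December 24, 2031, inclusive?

July 23, 2030 is a Tuesday.
From July 23, 2030 to December 24, 2031 is 520 days inclusive.
520 = 7 × 74 + 2, so there are 74 full weeks plus 2 extra days.
Each full week contributes 2 days from the set (Sat, Sun): 74 × 2 = 148.
The 2 extra days are Tuesday, Wednesday — none qualify.
Total: 148 + 0 = 148.

148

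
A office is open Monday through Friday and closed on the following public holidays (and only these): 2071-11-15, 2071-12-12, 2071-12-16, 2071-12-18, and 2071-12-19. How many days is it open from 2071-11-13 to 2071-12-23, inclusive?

27

2071-11-13 is a Friday.
The range spans 41 days (inclusive of both endpoints).
41 = 7 × 5 + 6, so there are 5 full weeks plus 6 extra days.
Each full week contributes 5 weekdays (Mon–Fri): 5 × 5 = 25.
The 6 extra days are Friday, Saturday, Sunday, Monday, Tuesday, Wednesday — 4 of them qualify.
Total: 25 + 4 = 29.
Holidays: 2071-11-15 (Sun); 2071-12-12 (Sat); 2071-12-16 (Wed); 2071-12-18 (Fri); 2071-12-19 (Sat).
2 of the 5 holidays fall on weekdays; the rest are weekends and were already excluded.
Business days: 29 − 2 = 27.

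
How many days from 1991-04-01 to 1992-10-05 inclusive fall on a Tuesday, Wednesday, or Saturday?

1991-04-01 is a Monday.
From 1991-04-01 to 1992-10-05 is 554 days inclusive.
554 = 7 × 79 + 1, so there are 79 full weeks plus 1 extra day.
Each full week contributes 3 days from the set (Tue, Wed, Sat): 79 × 3 = 237.
The 1 extra day is Mon — none qualify.
Total: 237 + 0 = 237.

237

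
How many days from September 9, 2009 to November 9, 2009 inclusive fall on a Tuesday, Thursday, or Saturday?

September 9, 2009 is a Wednesday.
That's 62 days from start to end, counting both.
62 = 7 × 8 + 6, so there are 8 full weeks plus 6 extra days.
Each full week contributes 3 days from the set (Tue, Thu, Sat): 8 × 3 = 24.
The 6 extra days are Wed, Thu, Fri, Sat, Sun, Mon — 2 of them qualify.
Total: 24 + 2 = 26.

26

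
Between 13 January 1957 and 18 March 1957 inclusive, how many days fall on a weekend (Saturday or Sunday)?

19

13 January 1957 is a Sunday.
The range spans 65 days (inclusive of both endpoints).
65 = 7 × 9 + 2, so there are 9 full weeks plus 2 extra days.
Each full week contributes 2 weekend days (Sat, Sun): 9 × 2 = 18.
The 2 extra days are Sunday, Monday — 1 of them qualifies.
Total: 18 + 1 = 19.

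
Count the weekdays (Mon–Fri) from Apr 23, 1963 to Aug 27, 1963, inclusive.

91

Apr 23, 1963 is a Tuesday.
From Apr 23, 1963 to Aug 27, 1963 is 127 days inclusive.
127 = 7 × 18 + 1, so there are 18 full weeks plus 1 extra day.
Each full week contributes 5 weekdays (Mon–Fri): 18 × 5 = 90.
The 1 extra day is Tue — 1 of them qualifies.
Total: 90 + 1 = 91.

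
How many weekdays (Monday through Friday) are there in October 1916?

1916-10-01 is a Sunday.
The range spans 31 days (inclusive of both endpoints).
31 = 7 × 4 + 3, so there are 4 full weeks plus 3 extra days.
Each full week contributes 5 weekdays (Mon–Fri): 4 × 5 = 20.
The 3 extra days are Sunday, Monday, Tuesday — 2 of them qualify.
Total: 20 + 2 = 22.

22 weekdays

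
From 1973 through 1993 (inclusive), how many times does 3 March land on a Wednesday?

Day of week of March 3 in each year:
1973: Sat, 1974: Sun, 1975: Mon, 1976: Wed ✓, 1977: Thu, 1978: Fri, 1979: Sat, 1980: Mon, 1981: Tue, 1982: Wed ✓, 1983: Thu, 1984: Sat, 1985: Sun, 1986: Mon, 1987: Tue, 1988: Thu, 1989: Fri, 1990: Sat, 1991: Sun, 1992: Tue, 1993: Wed ✓
Wednesdays: 1976, 1982, 1993.

3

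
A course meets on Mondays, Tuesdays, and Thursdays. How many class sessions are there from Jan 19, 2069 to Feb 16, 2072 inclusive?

Jan 19, 2069 is a Saturday.
The range spans 1124 days (inclusive of both endpoints).
1124 = 7 × 160 + 4, so there are 160 full weeks plus 4 extra days.
Each full week contributes 3 days from the set (Mon, Tue, Thu): 160 × 3 = 480.
The 4 extra days are Saturday, Sunday, Monday, Tuesday — 2 of them qualify.
Total: 480 + 2 = 482.

482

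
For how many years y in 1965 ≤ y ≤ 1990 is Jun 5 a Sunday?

Day of week of June 5 in each year:
1965: Sat, 1966: Sun ✓, 1967: Mon, 1968: Wed, 1969: Thu, 1970: Fri, 1971: Sat, 1972: Mon, 1973: Tue, 1974: Wed, 1975: Thu, 1976: Sat, 1977: Sun ✓, 1978: Mon, 1979: Tue, 1980: Thu, 1981: Fri, 1982: Sat, 1983: Sun ✓, 1984: Tue, 1985: Wed, 1986: Thu, 1987: Fri, 1988: Sun ✓, 1989: Mon, 1990: Tue
Sundays: 1966, 1977, 1983, 1988.

4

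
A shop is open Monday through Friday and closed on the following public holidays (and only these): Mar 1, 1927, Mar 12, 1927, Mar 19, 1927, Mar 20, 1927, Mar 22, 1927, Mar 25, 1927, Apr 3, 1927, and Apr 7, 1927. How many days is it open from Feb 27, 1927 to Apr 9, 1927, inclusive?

Feb 27, 1927 is a Sunday.
The range spans 42 days (inclusive of both endpoints).
42 = 7 × 6, so the span is exactly 6 full weeks.
Each full week contributes 5 weekdays (Mon–Fri): 6 × 5 = 30.
Total: 30.
Holidays: Mar 1, 1927 (Tue); Mar 12, 1927 (Sat); Mar 19, 1927 (Sat); Mar 20, 1927 (Sun); Mar 22, 1927 (Tue); Mar 25, 1927 (Fri); Apr 3, 1927 (Sun); Apr 7, 1927 (Thu).
4 of the 8 holidays fall on weekdays; the rest are weekends and were already excluded.
Business days: 30 − 4 = 26.

26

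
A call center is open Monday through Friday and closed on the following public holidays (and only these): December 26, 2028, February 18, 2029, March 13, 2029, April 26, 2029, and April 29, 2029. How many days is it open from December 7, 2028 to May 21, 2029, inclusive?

December 7, 2028 is a Thursday.
From December 7, 2028 to May 21, 2029 is 166 days inclusive.
166 = 7 × 23 + 5, so there are 23 full weeks plus 5 extra days.
Each full week contributes 5 weekdays (Mon–Fri): 23 × 5 = 115.
The 5 extra days are Thu, Fri, Sat, Sun, Mon — 3 of them qualify.
Total: 115 + 3 = 118.
Holidays: December 26, 2028 (Tue); February 18, 2029 (Sun); March 13, 2029 (Tue); April 26, 2029 (Thu); April 29, 2029 (Sun).
3 of the 5 holidays fall on weekdays; the rest are weekends and were already excluded.
Business days: 118 − 3 = 115.

115 business days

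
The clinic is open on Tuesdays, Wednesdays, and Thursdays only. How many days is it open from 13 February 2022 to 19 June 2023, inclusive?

13 February 2022 is a Sunday.
That's 492 days from start to end, counting both.
492 = 7 × 70 + 2, so there are 70 full weeks plus 2 extra days.
Each full week contributes 3 days from the set (Tue, Wed, Thu): 70 × 3 = 210.
The 2 extra days are Sunday, Monday — none qualify.
Total: 210 + 0 = 210.

210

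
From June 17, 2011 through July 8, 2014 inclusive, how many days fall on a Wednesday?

June 17, 2011 is a Friday.
The range spans 1118 days (inclusive of both endpoints).
1118 = 7 × 159 + 5, so there are 159 full weeks plus 5 extra days.
Each full week contributes one Wednesday: 159 so far.
The 5 extra days are Fri, Sat, Sun, Mon, Tue — none qualify.
Total: 159 + 0 = 159.

159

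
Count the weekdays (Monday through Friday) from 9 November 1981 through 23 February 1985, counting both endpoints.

9 November 1981 is a Monday.
That's 1203 days from start to end, counting both.
1203 = 7 × 171 + 6, so there are 171 full weeks plus 6 extra days.
Each full week contributes 5 weekdays (Mon–Fri): 171 × 5 = 855.
The 6 extra days are Monday, Tuesday, Wednesday, Thursday, Friday, Saturday — 5 of them qualify.
Total: 855 + 5 = 860.

860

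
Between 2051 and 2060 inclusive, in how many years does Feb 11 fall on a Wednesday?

Day of week of February 11 in each year:
2051: Sat, 2052: Sun, 2053: Tue, 2054: Wed ✓, 2055: Thu, 2056: Fri, 2057: Sun, 2058: Mon, 2059: Tue, 2060: Wed ✓
Wednesdays: 2054, 2060.

2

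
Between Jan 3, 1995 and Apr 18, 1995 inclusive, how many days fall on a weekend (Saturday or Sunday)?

Jan 3, 1995 is a Tuesday.
From Jan 3, 1995 to Apr 18, 1995 is 106 days inclusive.
106 = 7 × 15 + 1, so there are 15 full weeks plus 1 extra day.
Each full week contributes 2 weekend days (Sat, Sun): 15 × 2 = 30.
The 1 extra day is Tue — none qualify.
Total: 30 + 0 = 30.

30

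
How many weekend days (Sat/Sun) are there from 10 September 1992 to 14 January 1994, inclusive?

10 September 1992 is a Thursday.
The range spans 492 days (inclusive of both endpoints).
492 = 7 × 70 + 2, so there are 70 full weeks plus 2 extra days.
Each full week contributes 2 weekend days (Sat, Sun): 70 × 2 = 140.
The 2 extra days are Thu, Fri — none qualify.
Total: 140 + 0 = 140.

140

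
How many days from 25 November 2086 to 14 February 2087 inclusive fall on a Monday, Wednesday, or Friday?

36

25 November 2086 is a Monday.
That's 82 days from start to end, counting both.
82 = 7 × 11 + 5, so there are 11 full weeks plus 5 extra days.
Each full week contributes 3 days from the set (Mon, Wed, Fri): 11 × 3 = 33.
The 5 extra days are Monday, Tuesday, Wednesday, Thursday, Friday — 3 of them qualify.
Total: 33 + 3 = 36.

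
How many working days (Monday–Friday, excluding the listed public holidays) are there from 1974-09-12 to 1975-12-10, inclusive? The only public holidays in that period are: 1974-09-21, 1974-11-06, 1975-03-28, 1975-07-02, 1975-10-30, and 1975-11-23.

1974-09-12 is a Thursday.
That's 455 days from start to end, counting both.
455 = 7 × 65, so the span is exactly 65 full weeks.
Each full week contributes 5 weekdays (Mon–Fri): 65 × 5 = 325.
Total: 325.
Holidays: 1974-09-21 (Sat); 1974-11-06 (Wed); 1975-03-28 (Fri); 1975-07-02 (Wed); 1975-10-30 (Thu); 1975-11-23 (Sun).
4 of the 6 holidays fall on weekdays; the rest are weekends and were already excluded.
Business days: 325 − 4 = 321.

321 working days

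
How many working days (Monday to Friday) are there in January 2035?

23 weekdays

1 January 2035 is a Monday.
The range spans 31 days (inclusive of both endpoints).
31 = 7 × 4 + 3, so there are 4 full weeks plus 3 extra days.
Each full week contributes 5 weekdays (Mon–Fri): 4 × 5 = 20.
The 3 extra days are Monday, Tuesday, Wednesday — 3 of them qualify.
Total: 20 + 3 = 23.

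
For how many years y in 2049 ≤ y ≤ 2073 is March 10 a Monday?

Day of week of March 10 in each year:
2049: Wed, 2050: Thu, 2051: Fri, 2052: Sun, 2053: Mon ✓, 2054: Tue, 2055: Wed, 2056: Fri, 2057: Sat, 2058: Sun, 2059: Mon ✓, 2060: Wed, 2061: Thu, 2062: Fri, 2063: Sat, 2064: Mon ✓, 2065: Tue, 2066: Wed, 2067: Thu, 2068: Sat, 2069: Sun, 2070: Mon ✓, 2071: Tue, 2072: Thu, 2073: Fri
Mondays: 2053, 2059, 2064, 2070.

4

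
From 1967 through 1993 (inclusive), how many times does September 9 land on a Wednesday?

Day of week of September 9 in each year:
1967: Sat, 1968: Mon, 1969: Tue, 1970: Wed ✓, 1971: Thu, 1972: Sat, 1973: Sun, 1974: Mon, 1975: Tue, 1976: Thu, 1977: Fri, 1978: Sat, 1979: Sun, 1980: Tue, 1981: Wed ✓, 1982: Thu, 1983: Fri, 1984: Sun, 1985: Mon, 1986: Tue, 1987: Wed ✓, 1988: Fri, 1989: Sat, 1990: Sun, 1991: Mon, 1992: Wed ✓, 1993: Thu
Wednesdays: 1970, 1981, 1987, 1992.

4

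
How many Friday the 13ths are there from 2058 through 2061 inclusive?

Friday-the-13ths by year:
2058: Sep, Dec
2059: Jun
2060: Feb, Aug
2061: May

6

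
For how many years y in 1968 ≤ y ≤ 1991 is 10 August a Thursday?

3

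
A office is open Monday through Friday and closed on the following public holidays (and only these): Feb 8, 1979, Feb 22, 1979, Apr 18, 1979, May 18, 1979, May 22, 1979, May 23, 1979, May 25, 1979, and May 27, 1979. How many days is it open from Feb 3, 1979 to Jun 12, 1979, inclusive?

Feb 3, 1979 is a Saturday.
From Feb 3, 1979 to Jun 12, 1979 is 130 days inclusive.
130 = 7 × 18 + 4, so there are 18 full weeks plus 4 extra days.
Each full week contributes 5 weekdays (Mon–Fri): 18 × 5 = 90.
The 4 extra days are Saturday, Sunday, Monday, Tuesday — 2 of them qualify.
Total: 90 + 2 = 92.
Holidays: Feb 8, 1979 (Thu); Feb 22, 1979 (Thu); Apr 18, 1979 (Wed); May 18, 1979 (Fri); May 22, 1979 (Tue); May 23, 1979 (Wed); May 25, 1979 (Fri); May 27, 1979 (Sun).
7 of the 8 holidays fall on weekdays; the rest are weekends and were already excluded.
Business days: 92 − 7 = 85.

85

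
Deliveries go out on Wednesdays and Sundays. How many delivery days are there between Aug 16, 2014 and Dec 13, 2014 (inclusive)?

34

Aug 16, 2014 is a Saturday.
From Aug 16, 2014 to Dec 13, 2014 is 120 days inclusive.
120 = 7 × 17 + 1, so there are 17 full weeks plus 1 extra day.
Each full week contributes 2 days from the set (Wed, Sun): 17 × 2 = 34.
The 1 extra day is Sat — none qualify.
Total: 34 + 0 = 34.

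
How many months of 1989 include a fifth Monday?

4

A month has five Mondays exactly when Monday falls within its first (length − 28) days.
Jan: 31 days, starts Sun → 5 of Sun, Mon, Tue ✓
Feb: 28 days, starts Wed → 5 of (none)
Mar: 31 days, starts Wed → 5 of Wed, Thu, Fri
Apr: 30 days, starts Sat → 5 of Sat, Sun
May: 31 days, starts Mon → 5 of Mon, Tue, Wed ✓
Jun: 30 days, starts Thu → 5 of Thu, Fri
Jul: 31 days, starts Sat → 5 of Sat, Sun, Mon ✓
Aug: 31 days, starts Tue → 5 of Tue, Wed, Thu
Sep: 30 days, starts Fri → 5 of Fri, Sat
Oct: 31 days, starts Sun → 5 of Sun, Mon, Tue ✓
Nov: 30 days, starts Wed → 5 of Wed, Thu
Dec: 31 days, starts Fri → 5 of Fri, Sat, Sun
Months with five Mondays: Jan, May, Jul, Oct.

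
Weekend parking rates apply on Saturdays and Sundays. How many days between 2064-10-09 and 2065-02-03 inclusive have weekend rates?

34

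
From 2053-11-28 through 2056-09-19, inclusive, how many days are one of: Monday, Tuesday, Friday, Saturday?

588

2053-11-28 is a Friday.
That's 1027 days from start to end, counting both.
1027 = 7 × 146 + 5, so there are 146 full weeks plus 5 extra days.
Each full week contributes 4 days from the set (Mon, Tue, Fri, Sat): 146 × 4 = 584.
The 5 extra days are Fri, Sat, Sun, Mon, Tue — 4 of them qualify.
Total: 584 + 4 = 588.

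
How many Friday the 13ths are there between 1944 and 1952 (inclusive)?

Friday-the-13ths by year:
1944: Oct
1945: Apr, Jul
1946: Sep, Dec
1947: Jun
1948: Feb, Aug
1949: May
1950: Jan, Oct
1951: Apr, Jul
1952: Jun

14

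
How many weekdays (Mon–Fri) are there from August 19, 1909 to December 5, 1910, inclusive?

August 19, 1909 is a Thursday.
From August 19, 1909 to December 5, 1910 is 474 days inclusive.
474 = 7 × 67 + 5, so there are 67 full weeks plus 5 extra days.
Each full week contributes 5 weekdays (Mon–Fri): 67 × 5 = 335.
The 5 extra days are Thursday, Friday, Saturday, Sunday, Monday — 3 of them qualify.
Total: 335 + 3 = 338.

338 weekdays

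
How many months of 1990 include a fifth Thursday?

4

A month has five Thursdays exactly when Thursday falls within its first (length − 28) days.
Jan: 31 days, starts Mon → 5 of Mon, Tue, Wed
Feb: 28 days, starts Thu → 5 of (none)
Mar: 31 days, starts Thu → 5 of Thu, Fri, Sat ✓
Apr: 30 days, starts Sun → 5 of Sun, Mon
May: 31 days, starts Tue → 5 of Tue, Wed, Thu ✓
Jun: 30 days, starts Fri → 5 of Fri, Sat
Jul: 31 days, starts Sun → 5 of Sun, Mon, Tue
Aug: 31 days, starts Wed → 5 of Wed, Thu, Fri ✓
Sep: 30 days, starts Sat → 5 of Sat, Sun
Oct: 31 days, starts Mon → 5 of Mon, Tue, Wed
Nov: 30 days, starts Thu → 5 of Thu, Fri ✓
Dec: 31 days, starts Sat → 5 of Sat, Sun, Mon
Months with five Thursdays: Mar, May, Aug, Nov.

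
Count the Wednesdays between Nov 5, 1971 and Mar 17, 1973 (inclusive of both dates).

71

Nov 5, 1971 is a Friday.
From Nov 5, 1971 to Mar 17, 1973 is 499 days inclusive.
499 = 7 × 71 + 2, so there are 71 full weeks plus 2 extra days.
Each full week contributes one Wednesday: 71 so far.
The 2 extra days are Fri, Sat — none qualify.
Total: 71 + 0 = 71.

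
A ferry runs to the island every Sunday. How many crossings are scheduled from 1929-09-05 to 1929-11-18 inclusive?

1929-09-05 is a Thursday.
The range spans 75 days (inclusive of both endpoints).
75 = 7 × 10 + 5, so there are 10 full weeks plus 5 extra days.
Each full week contributes one Sunday: 10 so far.
The 5 extra days are Thursday, Friday, Saturday, Sunday, Monday — 1 of them qualifies.
Total: 10 + 1 = 11.

11 Sundays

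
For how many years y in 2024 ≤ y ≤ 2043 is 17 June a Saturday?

2

Day of week of June 17 in each year:
2024: Mon, 2025: Tue, 2026: Wed, 2027: Thu, 2028: Sat ✓, 2029: Sun, 2030: Mon, 2031: Tue, 2032: Thu, 2033: Fri, 2034: Sat ✓, 2035: Sun, 2036: Tue, 2037: Wed, 2038: Thu, 2039: Fri, 2040: Sun, 2041: Mon, 2042: Tue, 2043: Wed
Saturdays: 2028, 2034.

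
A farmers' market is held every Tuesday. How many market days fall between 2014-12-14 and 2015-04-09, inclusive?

17

2014-12-14 is a Sunday.
That's 117 days from start to end, counting both.
117 = 7 × 16 + 5, so there are 16 full weeks plus 5 extra days.
Each full week contributes one Tuesday: 16 so far.
The 5 extra days are Sunday, Monday, Tuesday, Wednesday, Thursday — 1 of them qualifies.
Total: 16 + 1 = 17.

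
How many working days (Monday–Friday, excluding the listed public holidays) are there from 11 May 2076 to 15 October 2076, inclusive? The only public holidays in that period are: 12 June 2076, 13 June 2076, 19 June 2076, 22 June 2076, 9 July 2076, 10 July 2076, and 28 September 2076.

11 May 2076 is a Monday.
That's 158 days from start to end, counting both.
158 = 7 × 22 + 4, so there are 22 full weeks plus 4 extra days.
Each full week contributes 5 weekdays (Mon–Fri): 22 × 5 = 110.
The 4 extra days are Mon, Tue, Wed, Thu — 4 of them qualify.
Total: 110 + 4 = 114.
Holidays: 12 June 2076 (Fri); 13 June 2076 (Sat); 19 June 2076 (Fri); 22 June 2076 (Mon); 9 July 2076 (Thu); 10 July 2076 (Fri); 28 September 2076 (Mon).
6 of the 7 holidays fall on weekdays; the rest are weekends and were already excluded.
Business days: 114 − 6 = 108.

108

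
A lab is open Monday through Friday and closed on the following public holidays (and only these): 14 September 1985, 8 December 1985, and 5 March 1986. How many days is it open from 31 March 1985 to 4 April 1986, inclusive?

264

31 March 1985 is a Sunday.
The range spans 370 days (inclusive of both endpoints).
370 = 7 × 52 + 6, so there are 52 full weeks plus 6 extra days.
Each full week contributes 5 weekdays (Mon–Fri): 52 × 5 = 260.
The 6 extra days are Sunday, Monday, Tuesday, Wednesday, Thursday, Friday — 5 of them qualify.
Total: 260 + 5 = 265.
Holidays: 14 September 1985 (Sat); 8 December 1985 (Sun); 5 March 1986 (Wed).
1 of the 3 holidays fall on weekdays; the rest are weekends and were already excluded.
Business days: 265 − 1 = 264.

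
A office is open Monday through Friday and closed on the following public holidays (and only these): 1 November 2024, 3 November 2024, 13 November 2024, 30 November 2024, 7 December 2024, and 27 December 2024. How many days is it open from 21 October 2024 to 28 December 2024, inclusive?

21 October 2024 is a Monday.
That's 69 days from start to end, counting both.
69 = 7 × 9 + 6, so there are 9 full weeks plus 6 extra days.
Each full week contributes 5 weekdays (Mon–Fri): 9 × 5 = 45.
The 6 extra days are Monday, Tuesday, Wednesday, Thursday, Friday, Saturday — 5 of them qualify.
Total: 45 + 5 = 50.
Holidays: 1 November 2024 (Fri); 3 November 2024 (Sun); 13 November 2024 (Wed); 30 November 2024 (Sat); 7 December 2024 (Sat); 27 December 2024 (Fri).
3 of the 6 holidays fall on weekdays; the rest are weekends and were already excluded.
Business days: 50 − 3 = 47.

47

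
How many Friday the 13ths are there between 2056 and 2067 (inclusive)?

Friday-the-13ths by year:
2056: Oct
2057: Apr, Jul
2058: Sep, Dec
2059: Jun
2060: Feb, Aug
2061: May
2062: Jan, Oct
2063: Apr, Jul
2064: Jun
2065: Feb, Mar, Nov
2066: Aug
2067: May

19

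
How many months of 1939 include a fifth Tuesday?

A month has five Tuesdays exactly when Tuesday falls within its first (length − 28) days.
Jan: 31 days, starts Sun → 5 of Sun, Mon, Tue ✓
Feb: 28 days, starts Wed → 5 of (none)
Mar: 31 days, starts Wed → 5 of Wed, Thu, Fri
Apr: 30 days, starts Sat → 5 of Sat, Sun
May: 31 days, starts Mon → 5 of Mon, Tue, Wed ✓
Jun: 30 days, starts Thu → 5 of Thu, Fri
Jul: 31 days, starts Sat → 5 of Sat, Sun, Mon
Aug: 31 days, starts Tue → 5 of Tue, Wed, Thu ✓
Sep: 30 days, starts Fri → 5 of Fri, Sat
Oct: 31 days, starts Sun → 5 of Sun, Mon, Tue ✓
Nov: 30 days, starts Wed → 5 of Wed, Thu
Dec: 31 days, starts Fri → 5 of Fri, Sat, Sun
Months with five Tuesdays: Jan, May, Aug, Oct.

4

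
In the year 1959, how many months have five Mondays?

A month has five Mondays exactly when Monday falls within its first (length − 28) days.
Jan: 31 days, starts Thu → 5 of Thu, Fri, Sat
Feb: 28 days, starts Sun → 5 of (none)
Mar: 31 days, starts Sun → 5 of Sun, Mon, Tue ✓
Apr: 30 days, starts Wed → 5 of Wed, Thu
May: 31 days, starts Fri → 5 of Fri, Sat, Sun
Jun: 30 days, starts Mon → 5 of Mon, Tue ✓
Jul: 31 days, starts Wed → 5 of Wed, Thu, Fri
Aug: 31 days, starts Sat → 5 of Sat, Sun, Mon ✓
Sep: 30 days, starts Tue → 5 of Tue, Wed
Oct: 31 days, starts Thu → 5 of Thu, Fri, Sat
Nov: 30 days, starts Sun → 5 of Sun, Mon ✓
Dec: 31 days, starts Tue → 5 of Tue, Wed, Thu
Months with five Mondays: Mar, Jun, Aug, Nov.

4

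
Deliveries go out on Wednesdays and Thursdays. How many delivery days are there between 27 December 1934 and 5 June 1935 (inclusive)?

46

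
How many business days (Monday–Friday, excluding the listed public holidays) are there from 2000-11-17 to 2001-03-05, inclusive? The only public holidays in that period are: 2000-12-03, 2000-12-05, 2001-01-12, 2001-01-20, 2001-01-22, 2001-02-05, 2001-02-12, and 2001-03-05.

71

2000-11-17 is a Friday.
That's 109 days from start to end, counting both.
109 = 7 × 15 + 4, so there are 15 full weeks plus 4 extra days.
Each full week contributes 5 weekdays (Mon–Fri): 15 × 5 = 75.
The 4 extra days are Friday, Saturday, Sunday, Monday — 2 of them qualify.
Total: 75 + 2 = 77.
Holidays: 2000-12-03 (Sun); 2000-12-05 (Tue); 2001-01-12 (Fri); 2001-01-20 (Sat); 2001-01-22 (Mon); 2001-02-05 (Mon); 2001-02-12 (Mon); 2001-03-05 (Mon).
6 of the 8 holidays fall on weekdays; the rest are weekends and were already excluded.
Business days: 77 − 6 = 71.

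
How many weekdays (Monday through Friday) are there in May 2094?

21

1 May 2094 is a Saturday.
From 1 May 2094 to 31 May 2094 is 31 days inclusive.
31 = 7 × 4 + 3, so there are 4 full weeks plus 3 extra days.
Each full week contributes 5 weekdays (Mon–Fri): 4 × 5 = 20.
The 3 extra days are Sat, Sun, Mon — 1 of them qualifies.
Total: 20 + 1 = 21.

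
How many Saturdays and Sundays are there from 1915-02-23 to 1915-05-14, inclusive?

1915-02-23 is a Tuesday.
The range spans 81 days (inclusive of both endpoints).
81 = 7 × 11 + 4, so there are 11 full weeks plus 4 extra days.
Each full week contributes 2 weekend days (Sat, Sun): 11 × 2 = 22.
The 4 extra days are Tuesday, Wednesday, Thursday, Friday — none qualify.
Total: 22 + 0 = 22.

22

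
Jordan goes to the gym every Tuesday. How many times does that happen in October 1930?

4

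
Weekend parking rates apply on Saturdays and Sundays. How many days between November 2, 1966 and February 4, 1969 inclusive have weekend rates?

236

November 2, 1966 is a Wednesday.
From November 2, 1966 to February 4, 1969 is 826 days inclusive.
826 = 7 × 118, so the span is exactly 118 full weeks.
Each full week contributes 2 weekend days (Sat, Sun): 118 × 2 = 236.
Total: 236.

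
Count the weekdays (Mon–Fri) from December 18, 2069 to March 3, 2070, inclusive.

December 18, 2069 is a Wednesday.
The range spans 76 days (inclusive of both endpoints).
76 = 7 × 10 + 6, so there are 10 full weeks plus 6 extra days.
Each full week contributes 5 weekdays (Mon–Fri): 10 × 5 = 50.
The 6 extra days are Wed, Thu, Fri, Sat, Sun, Mon — 4 of them qualify.
Total: 50 + 4 = 54.

54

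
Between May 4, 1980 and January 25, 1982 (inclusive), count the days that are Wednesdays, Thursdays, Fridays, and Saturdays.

360

May 4, 1980 is a Sunday.
The range spans 632 days (inclusive of both endpoints).
632 = 7 × 90 + 2, so there are 90 full weeks plus 2 extra days.
Each full week contributes 4 days from the set (Wed, Thu, Fri, Sat): 90 × 4 = 360.
The 2 extra days are Sunday, Monday — none qualify.
Total: 360 + 0 = 360.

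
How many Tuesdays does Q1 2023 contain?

13

January 1, 2023 is a Sunday.
From January 1, 2023 to March 31, 2023 is 90 days inclusive.
90 = 7 × 12 + 6, so there are 12 full weeks plus 6 extra days.
Each full week contributes one Tuesday: 12 so far.
The 6 extra days are Sun, Mon, Tue, Wed, Thu, Fri — 1 of them qualifies.
Total: 12 + 1 = 13.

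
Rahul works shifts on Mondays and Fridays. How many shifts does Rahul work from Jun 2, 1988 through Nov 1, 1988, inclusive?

Jun 2, 1988 is a Thursday.
From Jun 2, 1988 to Nov 1, 1988 is 153 days inclusive.
153 = 7 × 21 + 6, so there are 21 full weeks plus 6 extra days.
Each full week contributes 2 days from the set (Mon, Fri): 21 × 2 = 42.
The 6 extra days are Thu, Fri, Sat, Sun, Mon, Tue — 2 of them qualify.
Total: 42 + 2 = 44.

44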